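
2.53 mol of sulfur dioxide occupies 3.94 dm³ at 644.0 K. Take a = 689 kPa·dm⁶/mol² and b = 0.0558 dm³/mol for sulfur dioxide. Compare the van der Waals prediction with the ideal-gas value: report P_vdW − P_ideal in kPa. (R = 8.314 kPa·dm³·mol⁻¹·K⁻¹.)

ΔP ≈ -156.3 kPa

Ideal: P_ideal = nRT/V = (2.53)(8.314)(644.0)/3.94 = 3438.11 kPa
vdW: P = nRT/(V − nb) − a n²/V² = 13546.2/3.79883 − 4410.22/15.5236 = 3565.89 − 284.098 = 3281.79 kPa
ΔP = 3281.79 − 3438.11 = -156.3 kPa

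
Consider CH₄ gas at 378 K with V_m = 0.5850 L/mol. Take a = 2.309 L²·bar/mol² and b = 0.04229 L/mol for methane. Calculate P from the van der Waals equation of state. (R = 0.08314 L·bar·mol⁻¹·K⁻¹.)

P = RT/(V_m − b) − a/V_m²
RT/(V_m − b) = (0.08314)(378)/(0.5850 − 0.04229) = 31.427/0.54271 = 57.908 bar
a/V_m² = 2.309/(0.5850)² = 6.7470 bar
P = 57.908 − 6.7470 = 51.16 bar

P ≈ 51.16 bar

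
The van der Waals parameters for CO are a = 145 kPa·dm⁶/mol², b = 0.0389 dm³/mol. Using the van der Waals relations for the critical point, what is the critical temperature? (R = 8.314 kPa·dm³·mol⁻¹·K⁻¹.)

For a van der Waals gas, T_c = 8a/(27Rb).
T_c = 8×145/(27×8.314×0.0389) = 1160.0/8.7322 = 132.8 K

T_c ≈ 132.8 K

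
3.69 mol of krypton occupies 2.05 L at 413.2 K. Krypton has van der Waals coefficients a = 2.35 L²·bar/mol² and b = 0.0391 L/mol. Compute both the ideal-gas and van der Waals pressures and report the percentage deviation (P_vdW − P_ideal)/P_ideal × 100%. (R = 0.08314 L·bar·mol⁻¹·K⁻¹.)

-4.74 %

Ideal: P_ideal = nRT/V = (3.69)(0.08314)(413.2)/2.05 = 61.8362 bar
vdW: P = nRT/(V − nb) − a n²/V² = 126.764/1.90572 − 31.9978/4.20250 = 66.5176 − 7.61399 = 58.9036 bar
% deviation = (58.9036 − 61.8362)/61.8362 × 100% = -4.74%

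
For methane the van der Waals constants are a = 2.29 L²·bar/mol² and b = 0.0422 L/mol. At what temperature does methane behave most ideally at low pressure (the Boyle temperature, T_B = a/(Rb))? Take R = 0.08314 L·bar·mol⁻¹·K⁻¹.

T_B ≈ 652.7 K

For a van der Waals gas the second virial coefficient B₂ = b − a/(RT) vanishes at T_B = a/(Rb).
T_B = 2.29/(0.08314×0.0422) = 2.29/0.0035085 = 652.7 K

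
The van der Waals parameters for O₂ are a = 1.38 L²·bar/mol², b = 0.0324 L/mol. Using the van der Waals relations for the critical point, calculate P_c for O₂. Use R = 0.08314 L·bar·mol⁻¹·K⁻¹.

For a van der Waals gas, P_c = a/(27b²).
P_c = 1.38/(27×(0.0324)²) = 1.38/0.028344 = 48.69 bar

P_c ≈ 48.69 bar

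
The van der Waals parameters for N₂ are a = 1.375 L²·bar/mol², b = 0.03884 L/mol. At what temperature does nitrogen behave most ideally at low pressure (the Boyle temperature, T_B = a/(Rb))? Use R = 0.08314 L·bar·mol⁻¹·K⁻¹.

T_B ≈ 425.8 K

For a van der Waals gas the second virial coefficient B₂ = b − a/(RT) vanishes at T_B = a/(Rb).
T_B = 1.375/(0.08314×0.03884) = 1.375/0.0032292 = 425.8 K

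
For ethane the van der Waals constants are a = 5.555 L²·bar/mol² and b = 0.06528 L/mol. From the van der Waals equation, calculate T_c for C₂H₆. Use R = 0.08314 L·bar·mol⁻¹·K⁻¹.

T_c ≈ 303.3 K

For a van der Waals gas, T_c = 8a/(27Rb).
T_c = 8×5.555/(27×0.08314×0.06528) = 44.440/0.14654 = 303.3 K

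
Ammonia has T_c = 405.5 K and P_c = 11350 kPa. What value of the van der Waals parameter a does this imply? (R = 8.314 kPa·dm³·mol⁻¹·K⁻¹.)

From T_c = 8a/(27Rb) and P_c = a/(27b²): a = 27 R² T_c²/(64 P_c).
a = 27×(8.314)²×(405.5)²/(64×11350) = 306877835/726400 = 422.5 kPa·dm⁶/mol²

a ≈ 422.5 kPa·dm⁶/mol²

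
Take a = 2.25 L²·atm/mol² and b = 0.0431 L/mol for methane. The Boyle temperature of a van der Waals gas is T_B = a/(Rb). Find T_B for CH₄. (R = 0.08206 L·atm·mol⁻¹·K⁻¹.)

T_B ≈ 636.2 K

For a van der Waals gas the second virial coefficient B₂ = b − a/(RT) vanishes at T_B = a/(Rb).
T_B = 2.25/(0.08206×0.0431) = 2.25/0.0035368 = 636.2 K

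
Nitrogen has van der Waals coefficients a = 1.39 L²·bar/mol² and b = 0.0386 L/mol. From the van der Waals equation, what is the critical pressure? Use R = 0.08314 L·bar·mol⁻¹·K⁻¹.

P_c ≈ 34.55 bar

For a van der Waals gas, P_c = a/(27b²).
P_c = 1.39/(27×(0.0386)²) = 1.39/0.040229 = 34.55 bar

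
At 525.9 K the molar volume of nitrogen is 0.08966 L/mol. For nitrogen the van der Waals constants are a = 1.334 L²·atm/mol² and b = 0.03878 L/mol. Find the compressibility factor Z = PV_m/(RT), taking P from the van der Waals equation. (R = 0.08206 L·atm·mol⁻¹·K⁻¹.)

P = RT/(V_m − b) − a/V_m² = (0.08206)(525.9)/(0.08966 − 0.03878) − 1.334/(0.08966)²
  = 43.155/0.050880 − 165.94 = 848.17 − 165.94 = 682.23 atm
Z = PV_m/(RT) = (682.23)(0.08966)/((0.08206)(525.9)) = 61.169/43.155 = 1.417

Z ≈ 1.417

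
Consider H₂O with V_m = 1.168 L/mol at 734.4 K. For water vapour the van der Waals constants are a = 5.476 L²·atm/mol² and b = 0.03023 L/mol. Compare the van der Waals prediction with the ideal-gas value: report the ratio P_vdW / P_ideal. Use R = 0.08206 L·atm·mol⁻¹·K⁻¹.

Ideal: P_ideal = RT/V_m = (0.08206)(734.4)/1.168 = 51.5966 atm
vdW: P = RT/(V_m − b) − a/V_m² = 60.2649/1.13777 − 5.476/1.36422 = 52.9676 − 4.01402 = 48.9536 atm
Ratio = 48.9536/51.5966 = 0.9488

P_vdW / P_ideal ≈ 0.9488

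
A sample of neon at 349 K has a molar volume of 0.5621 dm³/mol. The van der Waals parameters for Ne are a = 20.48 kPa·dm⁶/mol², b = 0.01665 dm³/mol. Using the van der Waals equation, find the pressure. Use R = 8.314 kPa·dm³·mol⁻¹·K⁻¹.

P = RT/(V_m − b) − a/V_m²
RT/(V_m − b) = (8.314)(349)/(0.5621 − 0.01665) = 2901.6/0.54545 = 5319.6 kPa
a/V_m² = 20.48/(0.5621)² = 64.819 kPa
P = 5319.6 − 64.819 = 5255 kPa

P ≈ 5255 kPa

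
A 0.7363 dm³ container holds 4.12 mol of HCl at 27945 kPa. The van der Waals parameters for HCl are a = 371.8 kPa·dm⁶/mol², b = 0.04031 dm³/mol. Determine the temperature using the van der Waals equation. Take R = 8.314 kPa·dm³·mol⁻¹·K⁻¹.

T = (P + a n²/V²)(V − nb)/(nR)
P + a n²/V² = 27945 + (371.8)(4.12)²/(0.7363)² = 39586 kPa
V − nb = 0.7363 − (4.12)(0.04031) = 0.57022 dm³
T = (39586)(0.57022)/((4.12)(8.314)) = 659.0 K

T ≈ 659.0 K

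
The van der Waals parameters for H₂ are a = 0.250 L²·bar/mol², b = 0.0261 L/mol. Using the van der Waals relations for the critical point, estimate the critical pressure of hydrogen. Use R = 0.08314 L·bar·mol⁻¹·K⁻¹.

For a van der Waals gas, P_c = a/(27b²).
P_c = 0.250/(27×(0.0261)²) = 0.250/0.018393 = 13.59 bar

P_c ≈ 13.59 bar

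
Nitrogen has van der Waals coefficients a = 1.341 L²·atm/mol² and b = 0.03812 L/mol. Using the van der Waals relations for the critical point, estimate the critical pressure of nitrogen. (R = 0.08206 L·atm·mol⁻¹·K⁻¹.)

P_c ≈ 34.18 atm

For a van der Waals gas, P_c = a/(27b²).
P_c = 1.341/(27×(0.03812)²) = 1.341/0.039235 = 34.18 atm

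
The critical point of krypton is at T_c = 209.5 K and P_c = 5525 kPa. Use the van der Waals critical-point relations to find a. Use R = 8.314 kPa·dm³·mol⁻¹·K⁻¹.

a ≈ 231.7 kPa·dm⁶/mol²

From T_c = 8a/(27Rb) and P_c = a/(27b²): a = 27 R² T_c²/(64 P_c).
a = 27×(8.314)²×(209.5)²/(64×5525) = 81912817/353600 = 231.7 kPa·dm⁶/mol²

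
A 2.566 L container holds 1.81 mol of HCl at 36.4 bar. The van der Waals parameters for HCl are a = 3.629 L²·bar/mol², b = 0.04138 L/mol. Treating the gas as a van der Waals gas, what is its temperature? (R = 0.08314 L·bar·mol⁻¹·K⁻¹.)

T = (P + a n²/V²)(V − nb)/(nR)
P + a n²/V² = 36.4 + (3.629)(1.81)²/(2.566)² = 38.206 bar
V − nb = 2.566 − (1.81)(0.04138) = 2.4911 L
T = (38.206)(2.4911)/((1.81)(0.08314)) = 632.5 K

T ≈ 632.5 K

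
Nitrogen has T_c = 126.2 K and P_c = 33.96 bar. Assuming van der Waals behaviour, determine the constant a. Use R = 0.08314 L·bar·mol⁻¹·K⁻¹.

From T_c = 8a/(27Rb) and P_c = a/(27b²): a = 27 R² T_c²/(64 P_c).
a = 27×(0.08314)²×(126.2)²/(64×33.96) = 2972.4/2173.4 = 1.368 L²·bar/mol²

a ≈ 1.368 L²·bar/mol²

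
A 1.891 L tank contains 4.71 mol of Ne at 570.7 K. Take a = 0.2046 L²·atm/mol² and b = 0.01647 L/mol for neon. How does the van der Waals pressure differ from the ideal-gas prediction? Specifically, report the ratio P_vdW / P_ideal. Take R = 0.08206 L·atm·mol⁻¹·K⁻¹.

P_vdW / P_ideal ≈ 1.032

Ideal: P_ideal = nRT/V = (4.71)(0.08206)(570.7)/1.891 = 116.646 atm
vdW: P = nRT/(V − nb) − a n²/V² = 220.577/1.81343 − 4.53887/3.57588 = 121.635 − 1.26930 = 120.366 atm
Ratio = 120.366/116.646 = 1.032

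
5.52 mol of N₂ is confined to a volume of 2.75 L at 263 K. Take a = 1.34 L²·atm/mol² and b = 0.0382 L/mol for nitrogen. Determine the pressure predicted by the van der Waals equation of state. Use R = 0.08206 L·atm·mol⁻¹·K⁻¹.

P = nRT/(V − nb) − a n²/V²
nRT/(V − nb) = (5.52)(0.08206)(263)/(2.75 − 5.52×0.0382) = 119.13/2.5391 = 46.918 atm
a n²/V² = (1.34)(5.52)²/(2.75)² = 5.3991 atm
P = 46.918 − 5.3991 = 41.52 atm

P ≈ 41.52 atm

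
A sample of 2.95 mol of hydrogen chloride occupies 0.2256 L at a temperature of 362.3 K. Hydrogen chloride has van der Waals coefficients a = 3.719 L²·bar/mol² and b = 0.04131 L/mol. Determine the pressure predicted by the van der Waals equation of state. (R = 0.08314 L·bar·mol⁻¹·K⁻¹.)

P = nRT/(V − nb) − a n²/V²
nRT/(V − nb) = (2.95)(0.08314)(362.3)/(0.2256 − 2.95×0.04131) = 88.859/0.10374 = 856.55 bar
a n²/V² = (3.719)(2.95)²/(0.2256)² = 635.90 bar
P = 856.55 − 635.90 = 220.7 bar

P ≈ 220.7 bar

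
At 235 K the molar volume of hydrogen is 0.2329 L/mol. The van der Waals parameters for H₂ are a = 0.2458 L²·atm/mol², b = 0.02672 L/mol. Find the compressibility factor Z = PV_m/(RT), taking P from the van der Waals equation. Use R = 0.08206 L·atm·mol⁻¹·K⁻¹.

Z ≈ 1.075

P = RT/(V_m − b) − a/V_m² = (0.08206)(235)/(0.2329 − 0.02672) − 0.2458/(0.2329)²
  = 19.284/0.20618 − 4.5315 = 93.530 − 4.5315 = 88.999 atm
Z = PV_m/(RT) = (88.999)(0.2329)/((0.08206)(235)) = 20.728/19.284 = 1.075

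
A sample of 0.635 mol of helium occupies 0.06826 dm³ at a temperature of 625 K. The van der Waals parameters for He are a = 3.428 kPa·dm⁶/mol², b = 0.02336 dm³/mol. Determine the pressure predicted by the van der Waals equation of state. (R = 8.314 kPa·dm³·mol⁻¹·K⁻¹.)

P = nRT/(V − nb) − a n²/V²
nRT/(V − nb) = (0.635)(8.314)(625)/(0.06826 − 0.635×0.02336) = 3299.6/0.053426 = 61760 kPa
a n²/V² = (3.428)(0.635)²/(0.06826)² = 296.66 kPa
P = 61760 − 296.66 = 61463 kPa

P ≈ 61463 kPa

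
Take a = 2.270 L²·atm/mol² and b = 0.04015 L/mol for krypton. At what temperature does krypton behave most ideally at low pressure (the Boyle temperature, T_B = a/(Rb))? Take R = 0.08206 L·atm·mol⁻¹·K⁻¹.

T_B ≈ 689.0 K

For a van der Waals gas the second virial coefficient B₂ = b − a/(RT) vanishes at T_B = a/(Rb).
T_B = 2.270/(0.08206×0.04015) = 2.270/0.0032947 = 689.0 K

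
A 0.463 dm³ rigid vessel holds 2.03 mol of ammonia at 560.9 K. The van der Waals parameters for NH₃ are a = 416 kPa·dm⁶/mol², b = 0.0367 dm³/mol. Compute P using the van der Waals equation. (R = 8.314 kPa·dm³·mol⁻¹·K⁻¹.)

P ≈ 16370 kPa

P = nRT/(V − nb) − a n²/V²
nRT/(V − nb) = (2.03)(8.314)(560.9)/(0.463 − 2.03×0.0367) = 9466.5/0.38850 = 24367 kPa
a n²/V² = (416)(2.03)²/(0.463)² = 7996.9 kPa
P = 24367 − 7996.9 = 16370 kPa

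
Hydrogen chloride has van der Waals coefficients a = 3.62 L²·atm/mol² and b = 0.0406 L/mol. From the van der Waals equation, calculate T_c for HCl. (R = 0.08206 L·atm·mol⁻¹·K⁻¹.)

For a van der Waals gas, T_c = 8a/(27Rb).
T_c = 8×3.62/(27×0.08206×0.0406) = 28.960/0.089954 = 321.9 K

T_c ≈ 321.9 K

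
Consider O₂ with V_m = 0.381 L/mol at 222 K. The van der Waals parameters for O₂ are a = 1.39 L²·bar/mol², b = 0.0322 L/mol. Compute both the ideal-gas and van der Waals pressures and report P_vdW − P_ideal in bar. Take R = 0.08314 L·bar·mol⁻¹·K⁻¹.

Ideal: P_ideal = RT/V_m = (0.08314)(222)/0.381 = 48.4438 bar
vdW: P = RT/(V_m − b) − a/V_m² = 18.4571/0.348800 − 1.39/0.145161 = 52.9160 − 9.57557 = 43.3404 bar
ΔP = 43.3404 − 48.4438 = -5.103 bar

ΔP ≈ -5.103 bar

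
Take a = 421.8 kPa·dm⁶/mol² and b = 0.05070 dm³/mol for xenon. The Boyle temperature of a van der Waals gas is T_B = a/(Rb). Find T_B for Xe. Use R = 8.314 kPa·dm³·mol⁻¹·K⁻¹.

For a van der Waals gas the second virial coefficient B₂ = b − a/(RT) vanishes at T_B = a/(Rb).
T_B = 421.8/(8.314×0.05070) = 421.8/0.42152 = 1001 K

T_B ≈ 1001 K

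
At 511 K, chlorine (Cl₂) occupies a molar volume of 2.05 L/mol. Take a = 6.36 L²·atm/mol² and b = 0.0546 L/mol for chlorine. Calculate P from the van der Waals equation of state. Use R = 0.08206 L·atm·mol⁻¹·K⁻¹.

P ≈ 19.50 atm

P = RT/(V_m − b) − a/V_m²
RT/(V_m − b) = (0.08206)(511)/(2.05 − 0.0546) = 41.933/1.9954 = 21.015 atm
a/V_m² = 6.36/(2.05)² = 1.5134 atm
P = 21.015 − 1.5134 = 19.50 atm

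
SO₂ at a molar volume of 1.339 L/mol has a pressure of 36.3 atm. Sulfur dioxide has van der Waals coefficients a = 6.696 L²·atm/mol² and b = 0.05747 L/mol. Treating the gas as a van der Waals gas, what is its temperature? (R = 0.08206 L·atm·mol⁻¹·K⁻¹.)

T = (P + a/V_m²)(V_m − b)/R
P + a/V_m² = 36.3 + 6.696/(1.339)² = 40.035 atm
V_m − b = 1.339 − 0.05747 = 1.2815 L/mol
T = (40.035)(1.2815)/0.08206 = 625.2 K

T ≈ 625.2 K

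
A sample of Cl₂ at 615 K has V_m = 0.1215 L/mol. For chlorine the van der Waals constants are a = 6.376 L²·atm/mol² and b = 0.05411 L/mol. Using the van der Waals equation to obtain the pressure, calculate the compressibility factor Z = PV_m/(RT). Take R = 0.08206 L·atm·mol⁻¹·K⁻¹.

P = RT/(V_m − b) − a/V_m² = (0.08206)(615)/(0.1215 − 0.05411) − 6.376/(0.1215)²
  = 50.467/0.067390 − 431.91 = 748.88 − 431.91 = 316.97 atm
Z = PV_m/(RT) = (316.97)(0.1215)/((0.08206)(615)) = 38.512/50.467 = 0.7631

Z ≈ 0.7631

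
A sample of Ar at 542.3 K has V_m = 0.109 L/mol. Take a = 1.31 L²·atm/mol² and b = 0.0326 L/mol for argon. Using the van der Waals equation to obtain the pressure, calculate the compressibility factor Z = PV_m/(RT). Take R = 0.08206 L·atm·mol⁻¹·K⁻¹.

Z ≈ 1.157

P = RT/(V_m − b) − a/V_m² = (0.08206)(542.3)/(0.109 − 0.0326) − 1.31/(0.109)²
  = 44.501/0.076400 − 110.26 = 582.47 − 110.26 = 472.21 atm
Z = PV_m/(RT) = (472.21)(0.109)/((0.08206)(542.3)) = 51.471/44.501 = 1.157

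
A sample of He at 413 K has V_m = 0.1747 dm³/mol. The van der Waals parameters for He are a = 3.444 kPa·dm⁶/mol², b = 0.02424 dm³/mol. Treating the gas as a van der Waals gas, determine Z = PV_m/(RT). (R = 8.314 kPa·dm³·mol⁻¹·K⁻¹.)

Z ≈ 1.155

P = RT/(V_m − b) − a/V_m² = (8.314)(413)/(0.1747 − 0.02424) − 3.444/(0.1747)²
  = 3433.7/0.15046 − 112.84 = 22821 − 112.84 = 22708 kPa
Z = PV_m/(RT) = (22708)(0.1747)/((8.314)(413)) = 3967.1/3433.7 = 1.155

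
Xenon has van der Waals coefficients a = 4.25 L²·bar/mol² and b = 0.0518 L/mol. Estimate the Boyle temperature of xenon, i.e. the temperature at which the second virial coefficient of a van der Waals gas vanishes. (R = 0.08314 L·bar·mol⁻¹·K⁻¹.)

For a van der Waals gas the second virial coefficient B₂ = b − a/(RT) vanishes at T_B = a/(Rb).
T_B = 4.25/(0.08314×0.0518) = 4.25/0.0043067 = 986.8 K

T_B ≈ 986.8 K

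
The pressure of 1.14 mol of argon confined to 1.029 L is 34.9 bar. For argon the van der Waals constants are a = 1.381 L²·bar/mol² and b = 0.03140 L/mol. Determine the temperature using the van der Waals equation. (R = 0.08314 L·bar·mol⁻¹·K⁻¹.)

T = (P + a n²/V²)(V − nb)/(nR)
P + a n²/V² = 34.9 + (1.381)(1.14)²/(1.029)² = 36.595 bar
V − nb = 1.029 − (1.14)(0.03140) = 0.99320 L
T = (36.595)(0.99320)/((1.14)(0.08314)) = 383.5 K

T ≈ 383.5 K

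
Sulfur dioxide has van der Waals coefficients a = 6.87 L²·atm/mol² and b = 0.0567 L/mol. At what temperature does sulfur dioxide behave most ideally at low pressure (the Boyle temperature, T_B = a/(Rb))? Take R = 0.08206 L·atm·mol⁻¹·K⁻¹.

For a van der Waals gas the second virial coefficient B₂ = b − a/(RT) vanishes at T_B = a/(Rb).
T_B = 6.87/(0.08206×0.0567) = 6.87/0.0046528 = 1477 K

T_B ≈ 1477 K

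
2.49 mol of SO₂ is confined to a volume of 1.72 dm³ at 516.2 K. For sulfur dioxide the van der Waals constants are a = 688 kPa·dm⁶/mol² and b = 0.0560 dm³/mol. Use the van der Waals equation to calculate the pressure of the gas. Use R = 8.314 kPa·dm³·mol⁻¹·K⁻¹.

P = nRT/(V − nb) − a n²/V²
nRT/(V − nb) = (2.49)(8.314)(516.2)/(1.72 − 2.49×0.0560) = 10686/1.5806 = 6760.7 kPa
a n²/V² = (688)(2.49)²/(1.72)² = 1441.9 kPa
P = 6760.7 − 1441.9 = 5319 kPa

P ≈ 5319 kPa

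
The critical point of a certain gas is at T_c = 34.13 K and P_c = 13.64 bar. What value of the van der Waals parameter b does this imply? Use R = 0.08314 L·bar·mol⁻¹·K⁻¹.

From T_c = 8a/(27Rb) and P_c = a/(27b²): b = R T_c/(8 P_c).
b = (0.08314)(34.13)/(8×13.64) = 2.8376/109.12 = 0.02600 L/mol

b ≈ 0.02600 L/mol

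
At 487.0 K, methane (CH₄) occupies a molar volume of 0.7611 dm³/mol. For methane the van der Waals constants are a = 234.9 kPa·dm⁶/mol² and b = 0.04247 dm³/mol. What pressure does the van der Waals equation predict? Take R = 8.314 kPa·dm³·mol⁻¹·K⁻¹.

P ≈ 5229 kPa

P = RT/(V_m − b) − a/V_m²
RT/(V_m − b) = (8.314)(487.0)/(0.7611 − 0.04247) = 4048.9/0.71863 = 5634.2 kPa
a/V_m² = 234.9/(0.7611)² = 405.51 kPa
P = 5634.2 − 405.51 = 5229 kPa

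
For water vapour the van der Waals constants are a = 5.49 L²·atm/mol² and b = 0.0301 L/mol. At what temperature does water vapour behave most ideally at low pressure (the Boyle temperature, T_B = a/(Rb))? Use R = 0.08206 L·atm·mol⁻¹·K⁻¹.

T_B ≈ 2223 K

For a van der Waals gas the second virial coefficient B₂ = b − a/(RT) vanishes at T_B = a/(Rb).
T_B = 5.49/(0.08206×0.0301) = 5.49/0.0024700 = 2223 K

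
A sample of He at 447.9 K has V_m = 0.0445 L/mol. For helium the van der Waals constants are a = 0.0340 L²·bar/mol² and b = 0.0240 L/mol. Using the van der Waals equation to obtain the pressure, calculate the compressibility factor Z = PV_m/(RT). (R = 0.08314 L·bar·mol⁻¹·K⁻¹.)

Z ≈ 2.150

P = RT/(V_m − b) − a/V_m² = (0.08314)(447.9)/(0.0445 − 0.0240) − 0.0340/(0.0445)²
  = 37.238/0.020500 − 17.170 = 1816.5 − 17.170 = 1799.3 bar
Z = PV_m/(RT) = (1799.3)(0.0445)/((0.08314)(447.9)) = 80.069/37.238 = 2.150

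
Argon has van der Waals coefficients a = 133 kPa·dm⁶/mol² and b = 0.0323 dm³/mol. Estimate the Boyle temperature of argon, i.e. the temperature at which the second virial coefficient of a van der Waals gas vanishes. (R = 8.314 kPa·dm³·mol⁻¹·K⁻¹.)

For a van der Waals gas the second virial coefficient B₂ = b − a/(RT) vanishes at T_B = a/(Rb).
T_B = 133/(8.314×0.0323) = 133/0.26854 = 495.3 K

T_B ≈ 495.3 K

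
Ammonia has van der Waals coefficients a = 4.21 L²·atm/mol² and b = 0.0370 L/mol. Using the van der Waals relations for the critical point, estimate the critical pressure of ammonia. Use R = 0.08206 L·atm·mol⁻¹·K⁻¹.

For a van der Waals gas, P_c = a/(27b²).
P_c = 4.21/(27×(0.0370)²) = 4.21/0.036963 = 113.9 atm

P_c ≈ 113.9 atm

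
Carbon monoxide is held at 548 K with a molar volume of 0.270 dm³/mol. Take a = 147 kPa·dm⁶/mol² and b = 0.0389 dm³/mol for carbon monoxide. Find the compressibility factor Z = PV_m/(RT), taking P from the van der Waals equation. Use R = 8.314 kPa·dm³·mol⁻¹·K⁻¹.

Z ≈ 1.049

P = RT/(V_m − b) − a/V_m² = (8.314)(548)/(0.270 − 0.0389) − 147/(0.270)²
  = 4556.1/0.23110 − 2016.5 = 19715 − 2016.5 = 17699 kPa
Z = PV_m/(RT) = (17699)(0.270)/((8.314)(548)) = 4778.7/4556.1 = 1.049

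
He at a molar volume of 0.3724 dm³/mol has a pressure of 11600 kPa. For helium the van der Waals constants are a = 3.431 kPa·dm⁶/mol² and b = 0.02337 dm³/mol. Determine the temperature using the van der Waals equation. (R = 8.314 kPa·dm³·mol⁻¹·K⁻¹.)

T = (P + a/V_m²)(V_m − b)/R
P + a/V_m² = 11600 + 3.431/(0.3724)² = 11625 kPa
V_m − b = 0.3724 − 0.02337 = 0.34903 dm³/mol
T = (11625)(0.34903)/8.314 = 488.0 K

T ≈ 488.0 K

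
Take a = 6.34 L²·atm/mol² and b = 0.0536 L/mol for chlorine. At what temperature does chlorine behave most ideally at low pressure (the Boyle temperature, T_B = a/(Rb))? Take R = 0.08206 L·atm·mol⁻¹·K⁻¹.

T_B ≈ 1441 K

For a van der Waals gas the second virial coefficient B₂ = b − a/(RT) vanishes at T_B = a/(Rb).
T_B = 6.34/(0.08206×0.0536) = 6.34/0.0043984 = 1441 K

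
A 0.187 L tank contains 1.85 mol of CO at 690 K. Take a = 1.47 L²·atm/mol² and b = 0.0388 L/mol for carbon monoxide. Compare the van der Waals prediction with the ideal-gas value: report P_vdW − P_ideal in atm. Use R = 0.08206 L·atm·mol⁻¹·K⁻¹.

ΔP ≈ 205.1 atm

Ideal: P_ideal = nRT/V = (1.85)(0.08206)(690)/0.187 = 560.158 atm
vdW: P = nRT/(V − nb) − a n²/V² = 104.750/0.115220 − 5.03108/0.0349690 = 909.130 − 143.873 = 765.257 atm
ΔP = 765.257 − 560.158 = 205.1 atm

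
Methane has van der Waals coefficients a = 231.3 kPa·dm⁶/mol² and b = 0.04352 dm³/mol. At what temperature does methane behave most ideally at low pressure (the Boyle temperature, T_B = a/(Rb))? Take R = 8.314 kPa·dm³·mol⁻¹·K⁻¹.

For a van der Waals gas the second virial coefficient B₂ = b − a/(RT) vanishes at T_B = a/(Rb).
T_B = 231.3/(8.314×0.04352) = 231.3/0.36183 = 639.3 K

T_B ≈ 639.3 K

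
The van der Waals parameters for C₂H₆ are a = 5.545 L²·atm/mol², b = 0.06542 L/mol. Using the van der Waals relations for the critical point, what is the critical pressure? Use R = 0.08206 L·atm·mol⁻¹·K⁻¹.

For a van der Waals gas, P_c = a/(27b²).
P_c = 5.545/(27×(0.06542)²) = 5.545/0.11555 = 47.99 atm

P_c ≈ 47.99 atm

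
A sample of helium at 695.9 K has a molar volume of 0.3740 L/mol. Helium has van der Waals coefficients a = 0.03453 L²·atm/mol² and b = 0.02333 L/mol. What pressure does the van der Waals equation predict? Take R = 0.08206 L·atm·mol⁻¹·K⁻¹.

P = RT/(V_m − b) − a/V_m²
RT/(V_m − b) = (0.08206)(695.9)/(0.3740 − 0.02333) = 57.106/0.35067 = 162.85 atm
a/V_m² = 0.03453/(0.3740)² = 0.24686 atm
P = 162.85 − 0.24686 = 162.6 atm

P ≈ 162.6 atm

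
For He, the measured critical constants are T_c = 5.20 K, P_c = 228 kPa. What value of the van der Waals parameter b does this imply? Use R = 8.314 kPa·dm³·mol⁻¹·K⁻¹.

b ≈ 0.02370 dm³/mol

From T_c = 8a/(27Rb) and P_c = a/(27b²): b = R T_c/(8 P_c).
b = (8.314)(5.20)/(8×228) = 43.233/1824.0 = 0.02370 dm³/mol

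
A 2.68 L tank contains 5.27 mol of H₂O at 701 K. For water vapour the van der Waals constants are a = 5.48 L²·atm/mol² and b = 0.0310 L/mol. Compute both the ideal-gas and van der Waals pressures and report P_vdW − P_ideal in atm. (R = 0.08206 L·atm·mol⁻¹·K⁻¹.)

Ideal: P_ideal = nRT/V = (5.27)(0.08206)(701)/2.68 = 113.116 atm
vdW: P = nRT/(V − nb) − a n²/V² = 303.152/2.51663 − 152.195/7.18240 = 120.460 − 21.1900 = 99.270 atm
ΔP = 99.270 − 113.116 = -13.85 atm

ΔP ≈ -13.85 atm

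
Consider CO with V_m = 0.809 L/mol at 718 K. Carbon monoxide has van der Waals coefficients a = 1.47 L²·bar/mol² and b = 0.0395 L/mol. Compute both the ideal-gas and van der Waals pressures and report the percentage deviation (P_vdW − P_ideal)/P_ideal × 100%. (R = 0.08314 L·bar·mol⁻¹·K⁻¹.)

2.09 %

Ideal: P_ideal = RT/V_m = (0.08314)(718)/0.809 = 73.7880 bar
vdW: P = RT/(V_m − b) − a/V_m² = 59.6945/0.769500 − 1.47/0.654481 = 77.5757 − 2.24605 = 75.3297 bar
% deviation = (75.3297 − 73.7880)/73.7880 × 100% = 2.09%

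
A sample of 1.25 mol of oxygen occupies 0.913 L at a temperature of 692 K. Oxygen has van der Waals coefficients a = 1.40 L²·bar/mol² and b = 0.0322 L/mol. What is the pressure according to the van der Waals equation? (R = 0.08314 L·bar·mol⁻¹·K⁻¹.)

P ≈ 79.78 bar

P = nRT/(V − nb) − a n²/V²
nRT/(V − nb) = (1.25)(0.08314)(692)/(0.913 − 1.25×0.0322) = 71.916/0.87275 = 82.402 bar
a n²/V² = (1.40)(1.25)²/(0.913)² = 2.6243 bar
P = 82.402 − 2.6243 = 79.78 bar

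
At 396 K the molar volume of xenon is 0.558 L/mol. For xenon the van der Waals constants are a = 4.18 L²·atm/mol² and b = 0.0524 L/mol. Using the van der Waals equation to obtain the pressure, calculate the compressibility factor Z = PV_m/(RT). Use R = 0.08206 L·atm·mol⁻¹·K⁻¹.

Z ≈ 0.8731

P = RT/(V_m − b) − a/V_m² = (0.08206)(396)/(0.558 − 0.0524) − 4.18/(0.558)²
  = 32.496/0.50560 − 13.425 = 64.272 − 13.425 = 50.847 atm
Z = PV_m/(RT) = (50.847)(0.558)/((0.08206)(396)) = 28.373/32.496 = 0.8731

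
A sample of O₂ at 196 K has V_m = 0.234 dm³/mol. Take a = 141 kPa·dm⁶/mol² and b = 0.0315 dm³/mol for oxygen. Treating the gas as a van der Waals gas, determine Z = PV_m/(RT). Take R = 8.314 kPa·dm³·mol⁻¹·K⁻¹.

Z ≈ 0.7858

P = RT/(V_m − b) − a/V_m² = (8.314)(196)/(0.234 − 0.0315) − 141/(0.234)²
  = 1629.5/0.20250 − 2575.1 = 8046.9 − 2575.1 = 5471.8 kPa
Z = PV_m/(RT) = (5471.8)(0.234)/((8.314)(196)) = 1280.4/1629.5 = 0.7858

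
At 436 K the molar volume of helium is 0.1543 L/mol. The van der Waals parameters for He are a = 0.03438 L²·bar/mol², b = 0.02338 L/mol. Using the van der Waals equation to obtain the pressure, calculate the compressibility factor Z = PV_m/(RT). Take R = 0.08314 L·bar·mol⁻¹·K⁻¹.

Z ≈ 1.172

P = RT/(V_m − b) − a/V_m² = (0.08314)(436)/(0.1543 − 0.02338) − 0.03438/(0.1543)²
  = 36.249/0.13092 − 1.4440 = 276.88 − 1.4440 = 275.44 bar
Z = PV_m/(RT) = (275.44)(0.1543)/((0.08314)(436)) = 42.500/36.249 = 1.172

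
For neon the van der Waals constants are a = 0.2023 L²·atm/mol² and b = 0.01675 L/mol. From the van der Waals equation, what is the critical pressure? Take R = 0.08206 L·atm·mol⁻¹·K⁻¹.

P_c ≈ 26.71 atm

For a van der Waals gas, P_c = a/(27b²).
P_c = 0.2023/(27×(0.01675)²) = 0.2023/0.0075752 = 26.71 atm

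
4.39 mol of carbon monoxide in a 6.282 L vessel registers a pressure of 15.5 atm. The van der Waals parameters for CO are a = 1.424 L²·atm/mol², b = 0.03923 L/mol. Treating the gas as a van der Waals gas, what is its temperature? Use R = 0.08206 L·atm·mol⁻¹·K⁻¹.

T ≈ 274.7 K

T = (P + a n²/V²)(V − nb)/(nR)
P + a n²/V² = 15.5 + (1.424)(4.39)²/(6.282)² = 16.195 atm
V − nb = 6.282 − (4.39)(0.03923) = 6.1098 L
T = (16.195)(6.1098)/((4.39)(0.08206)) = 274.7 K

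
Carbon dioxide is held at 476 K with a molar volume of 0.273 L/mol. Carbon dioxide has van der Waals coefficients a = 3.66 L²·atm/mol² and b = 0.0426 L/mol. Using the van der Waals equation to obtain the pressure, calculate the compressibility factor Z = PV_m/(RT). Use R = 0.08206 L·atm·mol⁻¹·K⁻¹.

Z ≈ 0.8417

P = RT/(V_m − b) − a/V_m² = (0.08206)(476)/(0.273 − 0.0426) − 3.66/(0.273)²
  = 39.061/0.23040 − 49.108 = 169.54 − 49.108 = 120.43 atm
Z = PV_m/(RT) = (120.43)(0.273)/((0.08206)(476)) = 32.877/39.061 = 0.8417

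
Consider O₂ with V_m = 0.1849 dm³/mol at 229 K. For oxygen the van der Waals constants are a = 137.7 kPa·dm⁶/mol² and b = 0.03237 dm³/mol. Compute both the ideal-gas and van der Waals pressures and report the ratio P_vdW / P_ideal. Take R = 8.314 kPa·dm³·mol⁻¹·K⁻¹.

P_vdW / P_ideal ≈ 0.8211

Ideal: P_ideal = RT/V_m = (8.314)(229)/0.1849 = 10296.9 kPa
vdW: P = RT/(V_m − b) − a/V_m² = 1903.91/0.152530 − 137.7/0.0341880 = 12482.2 − 4027.73 = 8454.5 kPa
Ratio = 8454.5/10296.9 = 0.8211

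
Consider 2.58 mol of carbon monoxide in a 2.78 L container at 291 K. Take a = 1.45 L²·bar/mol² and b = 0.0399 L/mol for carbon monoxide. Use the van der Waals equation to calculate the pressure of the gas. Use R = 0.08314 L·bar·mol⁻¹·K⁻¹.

P = nRT/(V − nb) − a n²/V²
nRT/(V − nb) = (2.58)(0.08314)(291)/(2.78 − 2.58×0.0399) = 62.420/2.6771 = 23.316 bar
a n²/V² = (1.45)(2.58)²/(2.78)² = 1.2489 bar
P = 23.316 − 1.2489 = 22.07 bar

P ≈ 22.07 bar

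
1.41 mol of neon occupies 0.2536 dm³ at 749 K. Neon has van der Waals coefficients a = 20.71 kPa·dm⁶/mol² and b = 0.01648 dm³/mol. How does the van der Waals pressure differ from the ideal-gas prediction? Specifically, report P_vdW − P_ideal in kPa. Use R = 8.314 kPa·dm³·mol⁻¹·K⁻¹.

Ideal: P_ideal = nRT/V = (1.41)(8.314)(749)/0.2536 = 34622.8 kPa
vdW: P = nRT/(V − nb) − a n²/V² = 8780.33/0.230363 − 41.1736/0.0643130 = 38115.2 − 640.206 = 37475.0 kPa
ΔP = 37475.0 − 34622.8 = 2852 kPa

ΔP ≈ 2852 kPa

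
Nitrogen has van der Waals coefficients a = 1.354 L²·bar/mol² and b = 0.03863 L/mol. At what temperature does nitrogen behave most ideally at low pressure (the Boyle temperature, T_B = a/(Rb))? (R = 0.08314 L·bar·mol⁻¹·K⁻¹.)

T_B ≈ 421.6 K

For a van der Waals gas the second virial coefficient B₂ = b − a/(RT) vanishes at T_B = a/(Rb).
T_B = 1.354/(0.08314×0.03863) = 1.354/0.0032117 = 421.6 K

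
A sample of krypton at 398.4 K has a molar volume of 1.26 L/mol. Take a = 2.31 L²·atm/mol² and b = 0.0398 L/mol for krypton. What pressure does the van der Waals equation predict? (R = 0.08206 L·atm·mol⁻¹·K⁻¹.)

P = RT/(V_m − b) − a/V_m²
RT/(V_m − b) = (0.08206)(398.4)/(1.26 − 0.0398) = 32.693/1.2202 = 26.793 atm
a/V_m² = 2.31/(1.26)² = 1.4550 atm
P = 26.793 − 1.4550 = 25.34 atm

P ≈ 25.34 atm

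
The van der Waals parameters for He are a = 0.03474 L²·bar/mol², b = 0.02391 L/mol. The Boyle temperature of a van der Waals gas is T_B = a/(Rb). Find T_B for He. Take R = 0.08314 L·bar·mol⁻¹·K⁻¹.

For a van der Waals gas the second virial coefficient B₂ = b − a/(RT) vanishes at T_B = a/(Rb).
T_B = 0.03474/(0.08314×0.02391) = 0.03474/0.0019879 = 17.48 K

T_B ≈ 17.48 K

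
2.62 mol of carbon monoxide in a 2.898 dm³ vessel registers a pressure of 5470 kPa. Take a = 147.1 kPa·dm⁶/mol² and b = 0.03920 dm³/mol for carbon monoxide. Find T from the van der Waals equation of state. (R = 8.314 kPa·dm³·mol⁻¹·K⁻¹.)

T ≈ 717.4 K

T = (P + a n²/V²)(V − nb)/(nR)
P + a n²/V² = 5470 + (147.1)(2.62)²/(2.898)² = 5590.2 kPa
V − nb = 2.898 − (2.62)(0.03920) = 2.7953 dm³
T = (5590.2)(2.7953)/((2.62)(8.314)) = 717.4 K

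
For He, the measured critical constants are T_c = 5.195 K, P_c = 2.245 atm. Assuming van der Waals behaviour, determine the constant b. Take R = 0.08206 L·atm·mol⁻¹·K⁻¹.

b ≈ 0.02374 L/mol

From T_c = 8a/(27Rb) and P_c = a/(27b²): b = R T_c/(8 P_c).
b = (0.08206)(5.195)/(8×2.245) = 0.42630/17.960 = 0.02374 L/mol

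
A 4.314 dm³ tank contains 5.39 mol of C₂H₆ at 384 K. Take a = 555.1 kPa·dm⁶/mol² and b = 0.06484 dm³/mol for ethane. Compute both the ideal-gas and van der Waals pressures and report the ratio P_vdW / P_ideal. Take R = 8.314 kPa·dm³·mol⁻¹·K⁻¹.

P_vdW / P_ideal ≈ 0.8709

Ideal: P_ideal = nRT/V = (5.39)(8.314)(384)/4.314 = 3988.87 kPa
vdW: P = nRT/(V − nb) − a n²/V² = 17208.0/3.96451 − 16126.8/18.6106 = 4340.51 − 866.538 = 3473.97 kPa
Ratio = 3473.97/3988.87 = 0.8709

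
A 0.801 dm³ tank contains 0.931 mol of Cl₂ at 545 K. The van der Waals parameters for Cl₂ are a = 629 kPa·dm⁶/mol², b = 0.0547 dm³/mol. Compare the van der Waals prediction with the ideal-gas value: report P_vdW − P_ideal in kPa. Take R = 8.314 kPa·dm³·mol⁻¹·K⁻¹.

ΔP ≈ -492.2 kPa

Ideal: P_ideal = nRT/V = (0.931)(8.314)(545)/0.801 = 5266.52 kPa
vdW: P = nRT/(V − nb) − a n²/V² = 4218.48/0.750074 − 545.193/0.641601 = 5624.09 − 849.738 = 4774.35 kPa
ΔP = 4774.35 − 5266.52 = -492.2 kPa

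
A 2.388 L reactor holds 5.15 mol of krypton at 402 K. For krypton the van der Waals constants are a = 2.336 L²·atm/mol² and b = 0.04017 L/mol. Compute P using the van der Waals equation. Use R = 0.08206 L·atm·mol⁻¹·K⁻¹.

P = nRT/(V − nb) − a n²/V²
nRT/(V − nb) = (5.15)(0.08206)(402)/(2.388 − 5.15×0.04017) = 169.89/2.1811 = 77.892 atm
a n²/V² = (2.336)(5.15)²/(2.388)² = 10.865 atm
P = 77.892 − 10.865 = 67.03 atm

P ≈ 67.03 atm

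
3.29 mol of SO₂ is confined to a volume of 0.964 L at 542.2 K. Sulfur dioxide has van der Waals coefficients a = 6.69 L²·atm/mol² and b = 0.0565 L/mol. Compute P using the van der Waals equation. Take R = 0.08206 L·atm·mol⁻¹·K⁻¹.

P ≈ 110.2 atm

P = nRT/(V − nb) − a n²/V²
nRT/(V − nb) = (3.29)(0.08206)(542.2)/(0.964 − 3.29×0.0565) = 146.38/0.77812 = 188.12 atm
a n²/V² = (6.69)(3.29)²/(0.964)² = 77.923 atm
P = 188.12 − 77.923 = 110.2 atm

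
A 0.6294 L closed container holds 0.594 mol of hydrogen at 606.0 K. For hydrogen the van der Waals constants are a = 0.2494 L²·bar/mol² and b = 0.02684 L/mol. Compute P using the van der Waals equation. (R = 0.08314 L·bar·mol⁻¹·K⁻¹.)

P = nRT/(V − nb) − a n²/V²
nRT/(V − nb) = (0.594)(0.08314)(606.0)/(0.6294 − 0.594×0.02684) = 29.927/0.61346 = 48.784 bar
a n²/V² = (0.2494)(0.594)²/(0.6294)² = 0.22213 bar
P = 48.784 − 0.22213 = 48.56 bar

P ≈ 48.56 bar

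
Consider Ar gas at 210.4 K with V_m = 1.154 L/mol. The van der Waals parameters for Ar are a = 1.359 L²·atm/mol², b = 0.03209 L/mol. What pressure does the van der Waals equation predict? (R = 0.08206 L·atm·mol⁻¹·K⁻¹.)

P ≈ 14.37 atm

P = RT/(V_m − b) − a/V_m²
RT/(V_m − b) = (0.08206)(210.4)/(1.154 − 0.03209) = 17.265/1.1219 = 15.389 atm
a/V_m² = 1.359/(1.154)² = 1.0205 atm
P = 15.389 − 1.0205 = 14.37 atm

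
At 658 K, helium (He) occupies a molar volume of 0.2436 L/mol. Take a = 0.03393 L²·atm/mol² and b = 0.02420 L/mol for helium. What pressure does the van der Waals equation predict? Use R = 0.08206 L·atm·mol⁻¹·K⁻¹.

P ≈ 245.5 atm

P = RT/(V_m − b) − a/V_m²
RT/(V_m − b) = (0.08206)(658)/(0.2436 − 0.02420) = 53.995/0.21940 = 246.10 atm
a/V_m² = 0.03393/(0.2436)² = 0.57178 atm
P = 246.10 − 0.57178 = 245.5 atm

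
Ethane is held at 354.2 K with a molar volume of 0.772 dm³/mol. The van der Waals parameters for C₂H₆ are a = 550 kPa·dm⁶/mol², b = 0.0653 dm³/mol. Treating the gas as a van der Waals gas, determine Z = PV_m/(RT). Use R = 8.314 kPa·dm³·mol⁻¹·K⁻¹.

P = RT/(V_m − b) − a/V_m² = (8.314)(354.2)/(0.772 − 0.0653) − 550/(0.772)²
  = 2944.8/0.70670 − 922.84 = 4167.0 − 922.84 = 3244.2 kPa
Z = PV_m/(RT) = (3244.2)(0.772)/((8.314)(354.2)) = 2504.5/2944.8 = 0.8505

Z ≈ 0.8505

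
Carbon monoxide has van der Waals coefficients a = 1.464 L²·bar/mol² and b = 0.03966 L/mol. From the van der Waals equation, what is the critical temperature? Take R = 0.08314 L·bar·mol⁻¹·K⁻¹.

T_c ≈ 131.6 K

For a van der Waals gas, T_c = 8a/(27Rb).
T_c = 8×1.464/(27×0.08314×0.03966) = 11.712/0.089028 = 131.6 K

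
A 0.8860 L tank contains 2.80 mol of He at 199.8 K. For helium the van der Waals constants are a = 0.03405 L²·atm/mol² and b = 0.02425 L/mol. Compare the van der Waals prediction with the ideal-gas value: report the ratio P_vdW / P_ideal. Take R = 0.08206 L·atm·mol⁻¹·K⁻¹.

Ideal: P_ideal = nRT/V = (2.80)(0.08206)(199.8)/0.8860 = 51.8145 atm
vdW: P = nRT/(V − nb) − a n²/V² = 45.9076/0.818100 − 0.266952/0.784996 = 56.1149 − 0.340068 = 55.7748 atm
Ratio = 55.7748/51.8145 = 1.076

P_vdW / P_ideal ≈ 1.076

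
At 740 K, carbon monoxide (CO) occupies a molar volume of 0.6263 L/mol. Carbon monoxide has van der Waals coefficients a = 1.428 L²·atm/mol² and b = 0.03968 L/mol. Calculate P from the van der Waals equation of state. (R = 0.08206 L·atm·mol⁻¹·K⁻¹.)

P = RT/(V_m − b) − a/V_m²
RT/(V_m − b) = (0.08206)(740)/(0.6263 − 0.03968) = 60.724/0.58662 = 103.52 atm
a/V_m² = 1.428/(0.6263)² = 3.6405 atm
P = 103.52 − 3.6405 = 99.88 atm

P ≈ 99.88 atm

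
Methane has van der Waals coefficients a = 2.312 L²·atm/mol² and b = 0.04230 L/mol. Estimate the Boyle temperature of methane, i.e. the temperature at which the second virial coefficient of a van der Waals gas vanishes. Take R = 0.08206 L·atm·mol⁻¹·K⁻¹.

For a van der Waals gas the second virial coefficient B₂ = b − a/(RT) vanishes at T_B = a/(Rb).
T_B = 2.312/(0.08206×0.04230) = 2.312/0.0034711 = 666.1 K

T_B ≈ 666.1 K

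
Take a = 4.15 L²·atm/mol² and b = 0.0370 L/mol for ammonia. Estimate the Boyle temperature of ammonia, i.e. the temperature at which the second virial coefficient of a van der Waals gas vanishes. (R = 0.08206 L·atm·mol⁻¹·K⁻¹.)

For a van der Waals gas the second virial coefficient B₂ = b − a/(RT) vanishes at T_B = a/(Rb).
T_B = 4.15/(0.08206×0.0370) = 4.15/0.0030362 = 1367 K

T_B ≈ 1367 K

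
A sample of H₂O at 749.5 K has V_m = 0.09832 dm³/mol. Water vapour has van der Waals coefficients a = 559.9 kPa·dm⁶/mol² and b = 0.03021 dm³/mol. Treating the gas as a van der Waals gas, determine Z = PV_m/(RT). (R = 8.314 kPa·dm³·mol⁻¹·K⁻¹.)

Z ≈ 0.5297

P = RT/(V_m − b) − a/V_m² = (8.314)(749.5)/(0.09832 − 0.03021) − 559.9/(0.09832)²
  = 6231.3/0.068110 − 57920 = 91489 − 57920 = 33569 kPa
Z = PV_m/(RT) = (33569)(0.09832)/((8.314)(749.5)) = 3300.5/6231.3 = 0.5297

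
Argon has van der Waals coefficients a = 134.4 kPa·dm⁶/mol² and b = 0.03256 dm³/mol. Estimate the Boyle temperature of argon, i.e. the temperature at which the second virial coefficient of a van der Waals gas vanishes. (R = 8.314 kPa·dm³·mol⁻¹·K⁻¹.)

T_B ≈ 496.5 K

For a van der Waals gas the second virial coefficient B₂ = b − a/(RT) vanishes at T_B = a/(Rb).
T_B = 134.4/(8.314×0.03256) = 134.4/0.27070 = 496.5 K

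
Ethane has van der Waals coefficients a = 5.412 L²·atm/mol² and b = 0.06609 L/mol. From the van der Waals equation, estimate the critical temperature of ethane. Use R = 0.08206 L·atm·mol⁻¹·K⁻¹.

T_c ≈ 295.7 K

For a van der Waals gas, T_c = 8a/(27Rb).
T_c = 8×5.412/(27×0.08206×0.06609) = 43.296/0.14643 = 295.7 K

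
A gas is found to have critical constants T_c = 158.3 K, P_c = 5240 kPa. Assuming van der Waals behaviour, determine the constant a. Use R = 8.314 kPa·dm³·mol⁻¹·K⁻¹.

a ≈ 139.5 kPa·dm⁶/mol²

From T_c = 8a/(27Rb) and P_c = a/(27b²): a = 27 R² T_c²/(64 P_c).
a = 27×(8.314)²×(158.3)²/(64×5240) = 46767659/335360 = 139.5 kPa·dm⁶/mol²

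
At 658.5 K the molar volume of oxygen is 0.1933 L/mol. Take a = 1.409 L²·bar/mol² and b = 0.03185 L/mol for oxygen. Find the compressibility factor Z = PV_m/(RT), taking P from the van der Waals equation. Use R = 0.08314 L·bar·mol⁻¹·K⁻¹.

Z ≈ 1.064

P = RT/(V_m − b) − a/V_m² = (0.08314)(658.5)/(0.1933 − 0.03185) − 1.409/(0.1933)²
  = 54.748/0.16145 − 37.709 = 339.10 − 37.709 = 301.39 bar
Z = PV_m/(RT) = (301.39)(0.1933)/((0.08314)(658.5)) = 58.259/54.748 = 1.064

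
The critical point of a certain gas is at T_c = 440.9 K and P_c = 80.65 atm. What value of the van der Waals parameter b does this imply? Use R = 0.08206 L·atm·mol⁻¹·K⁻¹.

From T_c = 8a/(27Rb) and P_c = a/(27b²): b = R T_c/(8 P_c).
b = (0.08206)(440.9)/(8×80.65) = 36.180/645.20 = 0.05608 L/mol

b ≈ 0.05608 L/mol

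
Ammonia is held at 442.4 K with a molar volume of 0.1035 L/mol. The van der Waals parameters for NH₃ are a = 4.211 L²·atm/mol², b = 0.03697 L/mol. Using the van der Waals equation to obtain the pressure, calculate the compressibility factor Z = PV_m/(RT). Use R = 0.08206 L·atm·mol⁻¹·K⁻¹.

Z ≈ 0.4350

P = RT/(V_m − b) − a/V_m² = (0.08206)(442.4)/(0.1035 − 0.03697) − 4.211/(0.1035)²
  = 36.303/0.066530 − 393.10 = 545.66 − 393.10 = 152.56 atm
Z = PV_m/(RT) = (152.56)(0.1035)/((0.08206)(442.4)) = 15.790/36.303 = 0.4350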